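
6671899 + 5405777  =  12077676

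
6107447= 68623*89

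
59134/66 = 29567/33 =895.97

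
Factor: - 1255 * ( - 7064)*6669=2^3 *3^3 * 5^1*13^1*19^1*251^1 * 883^1 = 59122819080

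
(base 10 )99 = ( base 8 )143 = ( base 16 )63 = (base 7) 201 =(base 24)43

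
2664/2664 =1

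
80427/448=179+235/448=179.52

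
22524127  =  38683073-16158946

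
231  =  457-226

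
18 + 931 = 949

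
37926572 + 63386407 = 101312979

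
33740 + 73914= 107654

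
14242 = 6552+7690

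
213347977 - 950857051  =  - 737509074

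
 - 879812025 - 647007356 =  - 1526819381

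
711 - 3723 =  - 3012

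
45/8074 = 45/8074 = 0.01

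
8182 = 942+7240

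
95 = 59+36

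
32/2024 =4/253 =0.02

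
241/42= 241/42 = 5.74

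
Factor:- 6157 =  - 47^1*131^1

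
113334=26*4359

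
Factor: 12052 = 2^2*23^1 * 131^1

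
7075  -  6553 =522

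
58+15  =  73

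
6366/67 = 6366/67  =  95.01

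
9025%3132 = 2761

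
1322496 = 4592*288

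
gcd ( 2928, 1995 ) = 3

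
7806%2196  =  1218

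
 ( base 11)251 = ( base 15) 14D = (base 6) 1214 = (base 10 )298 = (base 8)452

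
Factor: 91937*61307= 89^1*101^1*607^1*1033^1  =  5636381659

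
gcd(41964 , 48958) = 6994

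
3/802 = 3/802 = 0.00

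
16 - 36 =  - 20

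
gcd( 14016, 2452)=4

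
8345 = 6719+1626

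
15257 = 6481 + 8776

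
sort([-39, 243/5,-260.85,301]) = [ -260.85, - 39,243/5, 301 ] 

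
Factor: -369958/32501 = -2^1*7^( - 1)*97^1*1907^1*4643^(-1)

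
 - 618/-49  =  12 + 30/49=12.61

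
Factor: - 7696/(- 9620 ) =2^2*5^(  -  1 ) = 4/5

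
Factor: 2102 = 2^1 * 1051^1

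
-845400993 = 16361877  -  861762870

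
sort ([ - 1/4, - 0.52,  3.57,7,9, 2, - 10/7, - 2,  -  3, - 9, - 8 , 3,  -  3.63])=[-9,-8 ,  -  3.63 , - 3, - 2 , - 10/7,-0.52, - 1/4, 2, 3,3.57,  7,9]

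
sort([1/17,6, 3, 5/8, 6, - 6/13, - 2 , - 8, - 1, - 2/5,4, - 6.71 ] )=[-8, - 6.71, - 2,  -  1 , - 6/13,-2/5,1/17,5/8,  3, 4, 6, 6 ]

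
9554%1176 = 146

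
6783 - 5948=835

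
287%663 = 287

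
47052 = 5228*9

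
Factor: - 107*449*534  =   - 2^1 * 3^1 * 89^1*107^1 * 449^1 = - 25654962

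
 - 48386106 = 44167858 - 92553964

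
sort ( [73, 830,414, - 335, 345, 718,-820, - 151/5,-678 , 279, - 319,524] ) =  [ - 820,-678, - 335, - 319, - 151/5, 73,279,345, 414, 524 , 718, 830]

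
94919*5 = 474595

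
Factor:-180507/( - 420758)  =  2^(-1)*3^1*13^( - 1 ) * 16183^(-1)*60169^1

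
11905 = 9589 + 2316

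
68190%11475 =10815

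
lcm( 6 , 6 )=6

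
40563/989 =40563/989 =41.01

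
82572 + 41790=124362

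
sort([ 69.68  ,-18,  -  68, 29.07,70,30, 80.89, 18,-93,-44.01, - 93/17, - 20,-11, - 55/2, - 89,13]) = [ - 93, - 89, - 68, - 44.01, - 55/2, - 20,-18, - 11, - 93/17,13 , 18,  29.07, 30,69.68, 70, 80.89 ] 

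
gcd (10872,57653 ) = 1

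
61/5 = 12 + 1/5 =12.20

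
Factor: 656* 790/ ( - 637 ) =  - 2^5*5^1*7^ ( - 2)*13^( - 1) * 41^1*79^1 = -518240/637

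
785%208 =161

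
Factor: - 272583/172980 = -2^(  -  2)*5^( - 1)*31^(-1 )*977^1= - 977/620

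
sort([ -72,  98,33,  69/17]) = [  -  72  ,  69/17,  33 , 98 ] 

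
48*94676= 4544448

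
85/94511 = 85/94511 = 0.00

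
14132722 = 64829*218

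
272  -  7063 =-6791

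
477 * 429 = 204633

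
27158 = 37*734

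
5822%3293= 2529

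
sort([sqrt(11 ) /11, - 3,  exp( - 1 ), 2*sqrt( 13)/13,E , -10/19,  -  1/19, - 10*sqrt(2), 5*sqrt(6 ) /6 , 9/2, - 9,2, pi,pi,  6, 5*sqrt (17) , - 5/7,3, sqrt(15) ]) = [ - 10*sqrt (2), - 9,-3 , - 5/7, - 10/19, - 1/19 , sqrt( 11 )/11,  exp( - 1),2*sqrt(13) /13,2 , 5*sqrt( 6)/6, E , 3,pi , pi,sqrt(15),9/2 , 6, 5*sqrt (17)] 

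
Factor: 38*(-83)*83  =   - 261782 =- 2^1*19^1*83^2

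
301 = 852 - 551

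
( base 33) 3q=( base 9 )148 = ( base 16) 7D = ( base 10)125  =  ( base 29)49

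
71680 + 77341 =149021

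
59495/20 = 11899/4 = 2974.75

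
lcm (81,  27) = 81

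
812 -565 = 247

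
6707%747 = 731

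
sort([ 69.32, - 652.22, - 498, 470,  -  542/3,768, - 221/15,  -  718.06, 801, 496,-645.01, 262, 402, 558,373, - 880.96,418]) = [ - 880.96, - 718.06, - 652.22, - 645.01,  -  498, - 542/3, - 221/15,69.32, 262,373,402,418,470,496, 558,768, 801 ]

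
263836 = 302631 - 38795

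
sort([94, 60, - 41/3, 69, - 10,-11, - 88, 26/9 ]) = [ -88,-41/3,  -  11, - 10 , 26/9,60,69, 94 ] 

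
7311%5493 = 1818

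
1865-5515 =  - 3650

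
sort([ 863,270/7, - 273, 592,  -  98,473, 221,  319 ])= [ - 273,-98 , 270/7, 221, 319, 473,592,863 ]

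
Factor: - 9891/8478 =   -  2^( - 1)*3^ ( - 1) * 7^1 = - 7/6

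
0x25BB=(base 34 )8C3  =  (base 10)9659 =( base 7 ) 40106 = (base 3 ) 111020202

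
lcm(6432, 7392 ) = 495264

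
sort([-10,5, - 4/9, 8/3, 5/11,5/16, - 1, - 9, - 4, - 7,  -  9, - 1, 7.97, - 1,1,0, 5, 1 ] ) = [ - 10, - 9 , - 9,-7, - 4, - 1, - 1,-1,- 4/9, 0, 5/16,5/11,1,1, 8/3,5,5 , 7.97] 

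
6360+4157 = 10517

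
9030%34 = 20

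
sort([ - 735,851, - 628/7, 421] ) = [  -  735, - 628/7,421,851 ] 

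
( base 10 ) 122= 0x7A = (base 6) 322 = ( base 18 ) 6e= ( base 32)3Q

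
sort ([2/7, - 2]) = [ - 2,  2/7] 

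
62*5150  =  319300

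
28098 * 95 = 2669310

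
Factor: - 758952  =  -2^3*3^2*83^1*127^1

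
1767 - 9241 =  - 7474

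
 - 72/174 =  - 12/29 =- 0.41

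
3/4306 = 3/4306 = 0.00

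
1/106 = 1/106= 0.01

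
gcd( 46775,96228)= 1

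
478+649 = 1127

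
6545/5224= 1 + 1321/5224 = 1.25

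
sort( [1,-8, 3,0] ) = [  -  8, 0, 1,3] 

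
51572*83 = 4280476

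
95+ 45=140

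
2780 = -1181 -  - 3961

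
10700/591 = 10700/591= 18.10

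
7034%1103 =416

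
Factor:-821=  - 821^1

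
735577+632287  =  1367864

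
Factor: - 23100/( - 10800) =2^( - 2 )*3^(-2 )*7^1*11^1 = 77/36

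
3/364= 3/364 = 0.01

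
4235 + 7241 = 11476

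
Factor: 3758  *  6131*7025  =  2^1*5^2 * 281^1*1879^1*6131^1 = 161858093450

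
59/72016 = 59/72016 = 0.00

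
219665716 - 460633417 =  - 240967701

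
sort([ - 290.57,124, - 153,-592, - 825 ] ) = [ - 825, - 592,- 290.57  , - 153,124] 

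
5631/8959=5631/8959 = 0.63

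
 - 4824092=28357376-33181468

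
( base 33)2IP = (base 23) 56E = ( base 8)5355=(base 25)4bm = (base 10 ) 2797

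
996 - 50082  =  -49086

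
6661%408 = 133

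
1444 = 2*722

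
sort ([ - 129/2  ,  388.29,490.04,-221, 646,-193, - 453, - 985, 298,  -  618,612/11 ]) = [-985, - 618, - 453,-221,-193,  -  129/2,  612/11,298,388.29,490.04,646]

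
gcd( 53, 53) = 53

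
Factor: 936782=2^1*7^2 * 11^2*79^1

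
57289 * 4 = 229156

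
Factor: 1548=2^2*3^2*43^1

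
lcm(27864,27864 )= 27864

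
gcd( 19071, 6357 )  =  6357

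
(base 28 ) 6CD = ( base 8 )11675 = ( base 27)6P4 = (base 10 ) 5053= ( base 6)35221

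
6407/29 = 220 + 27/29 =220.93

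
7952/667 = 11 +615/667 = 11.92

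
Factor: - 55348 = - 2^2*101^1 * 137^1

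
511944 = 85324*6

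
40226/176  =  228 + 49/88=228.56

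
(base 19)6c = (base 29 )4a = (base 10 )126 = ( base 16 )7e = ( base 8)176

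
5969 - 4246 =1723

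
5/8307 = 5/8307 = 0.00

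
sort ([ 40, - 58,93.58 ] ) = [-58, 40,93.58] 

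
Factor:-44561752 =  - 2^3*41^1*135859^1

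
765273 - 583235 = 182038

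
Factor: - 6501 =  - 3^1*11^1 * 197^1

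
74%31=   12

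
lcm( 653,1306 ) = 1306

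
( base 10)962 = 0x3C2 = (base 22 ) 1lg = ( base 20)282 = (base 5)12322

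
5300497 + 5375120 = 10675617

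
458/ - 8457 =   -  458/8457 = -  0.05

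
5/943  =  5/943 = 0.01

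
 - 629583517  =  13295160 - 642878677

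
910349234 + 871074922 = 1781424156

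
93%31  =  0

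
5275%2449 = 377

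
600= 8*75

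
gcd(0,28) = 28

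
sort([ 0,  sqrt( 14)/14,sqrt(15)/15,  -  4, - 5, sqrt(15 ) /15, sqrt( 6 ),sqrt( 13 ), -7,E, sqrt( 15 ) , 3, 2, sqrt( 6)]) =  [ - 7 ,-5, - 4 , 0 , sqrt( 15) /15,sqrt( 15)/15, sqrt( 14 ) /14, 2, sqrt(6 ), sqrt( 6 ),E , 3 , sqrt(13) , sqrt (15 )]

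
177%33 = 12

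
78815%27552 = 23711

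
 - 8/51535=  - 1+51527/51535 = - 0.00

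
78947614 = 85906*919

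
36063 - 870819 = -834756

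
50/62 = 25/31 = 0.81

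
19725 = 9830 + 9895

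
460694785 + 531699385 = 992394170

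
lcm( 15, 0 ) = 0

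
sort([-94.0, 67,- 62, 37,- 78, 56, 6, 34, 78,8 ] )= [-94.0,-78, - 62,6, 8,34,37,  56, 67,78]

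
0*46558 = 0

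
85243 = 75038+10205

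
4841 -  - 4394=9235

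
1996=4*499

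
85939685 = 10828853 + 75110832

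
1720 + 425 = 2145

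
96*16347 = 1569312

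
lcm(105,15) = 105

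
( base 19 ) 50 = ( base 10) 95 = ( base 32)2v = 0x5f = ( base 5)340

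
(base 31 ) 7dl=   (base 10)7151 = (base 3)100210212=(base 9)10725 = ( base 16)1BEF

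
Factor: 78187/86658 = 2^( - 1)*3^(-1)*11^( - 1 )*13^ (-1)*41^1* 101^(-1 )*1907^1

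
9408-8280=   1128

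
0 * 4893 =0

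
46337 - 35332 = 11005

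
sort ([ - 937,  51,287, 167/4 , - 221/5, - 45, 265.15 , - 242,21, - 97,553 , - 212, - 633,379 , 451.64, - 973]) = [ - 973,-937, - 633 , - 242,  -  212, - 97, -45, - 221/5 , 21, 167/4,  51,265.15,287, 379, 451.64, 553 ] 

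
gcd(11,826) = 1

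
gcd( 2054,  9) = 1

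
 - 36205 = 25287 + -61492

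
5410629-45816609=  - 40405980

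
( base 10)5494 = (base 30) 634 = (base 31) 5M7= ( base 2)1010101110110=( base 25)8jj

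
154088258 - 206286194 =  - 52197936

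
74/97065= 74/97065 = 0.00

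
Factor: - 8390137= - 7^1 * 113^1*10607^1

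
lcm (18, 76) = 684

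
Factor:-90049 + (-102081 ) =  - 2^1 * 5^1*19213^1 = -  192130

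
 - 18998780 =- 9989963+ - 9008817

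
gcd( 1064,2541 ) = 7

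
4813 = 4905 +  - 92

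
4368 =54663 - 50295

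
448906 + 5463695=5912601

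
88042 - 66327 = 21715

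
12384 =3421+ 8963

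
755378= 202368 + 553010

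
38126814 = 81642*467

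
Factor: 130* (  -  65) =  - 8450 =-2^1*  5^2*13^2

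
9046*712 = 6440752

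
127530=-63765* ( - 2) 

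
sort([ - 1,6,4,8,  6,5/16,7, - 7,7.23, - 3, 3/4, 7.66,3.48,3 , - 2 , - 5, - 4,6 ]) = [ - 7, - 5, - 4, - 3, - 2, - 1,  5/16,3/4,3,3.48,  4, 6,6,  6, 7,7.23 , 7.66,8]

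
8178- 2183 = 5995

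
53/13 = 4+1/13 = 4.08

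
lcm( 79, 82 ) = 6478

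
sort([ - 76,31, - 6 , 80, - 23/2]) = [ - 76, - 23/2 , - 6 , 31,80 ]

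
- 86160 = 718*(-120 ) 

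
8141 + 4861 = 13002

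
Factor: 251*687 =172437 = 3^1*229^1*251^1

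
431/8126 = 431/8126 = 0.05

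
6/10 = 3/5 = 0.60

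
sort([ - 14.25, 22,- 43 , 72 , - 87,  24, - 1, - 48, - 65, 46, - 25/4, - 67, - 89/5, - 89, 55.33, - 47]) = [ - 89, -87, - 67,-65,  -  48, - 47, - 43, - 89/5, - 14.25,  -  25/4,-1, 22 , 24,46,55.33,72]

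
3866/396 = 1933/198 = 9.76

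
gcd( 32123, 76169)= 1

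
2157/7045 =2157/7045 = 0.31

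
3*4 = 12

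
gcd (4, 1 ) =1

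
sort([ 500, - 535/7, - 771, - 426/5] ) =[-771, - 426/5, - 535/7,500]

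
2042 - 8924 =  - 6882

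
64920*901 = 58492920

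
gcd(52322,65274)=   2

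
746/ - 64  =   -12 + 11/32  =  - 11.66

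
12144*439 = 5331216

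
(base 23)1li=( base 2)10000000110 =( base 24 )1IM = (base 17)39A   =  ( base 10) 1030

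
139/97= 1 + 42/97 = 1.43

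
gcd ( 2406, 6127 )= 1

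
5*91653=458265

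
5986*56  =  335216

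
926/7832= 463/3916 = 0.12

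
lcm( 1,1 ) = 1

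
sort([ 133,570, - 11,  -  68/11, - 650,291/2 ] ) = [ - 650,-11, - 68/11, 133, 291/2 , 570] 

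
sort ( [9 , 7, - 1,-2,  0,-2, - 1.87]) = [  -  2,  -  2, - 1.87, - 1,0,7,9] 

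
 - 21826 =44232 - 66058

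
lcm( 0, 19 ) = 0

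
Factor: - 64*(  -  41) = 2624 = 2^6 *41^1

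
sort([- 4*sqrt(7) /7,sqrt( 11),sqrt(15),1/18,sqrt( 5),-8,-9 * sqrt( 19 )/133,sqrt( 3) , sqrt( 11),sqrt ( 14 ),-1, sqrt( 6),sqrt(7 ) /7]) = [  -  8, - 4*sqrt(7 ) /7, - 1,  -  9 * sqrt( 19)/133, 1/18,  sqrt( 7 )/7,sqrt( 3 ), sqrt( 5),sqrt( 6),sqrt (11 ),sqrt( 11),sqrt(14),sqrt( 15) ] 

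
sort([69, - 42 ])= [ - 42 , 69] 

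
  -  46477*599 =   -  27839723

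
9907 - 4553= 5354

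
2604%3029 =2604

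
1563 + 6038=7601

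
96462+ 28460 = 124922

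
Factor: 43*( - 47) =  - 43^1 *47^1 = - 2021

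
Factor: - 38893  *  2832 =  - 110144976 = - 2^4*3^1 * 19^1*23^1*59^1 *89^1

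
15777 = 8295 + 7482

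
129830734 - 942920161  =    -  813089427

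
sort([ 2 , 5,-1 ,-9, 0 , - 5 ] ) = [ -9 , -5, -1, 0 , 2,5] 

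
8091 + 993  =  9084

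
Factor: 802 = 2^1*401^1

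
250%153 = 97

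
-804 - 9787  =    -  10591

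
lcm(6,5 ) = 30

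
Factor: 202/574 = 101/287 = 7^( - 1 )*41^(-1)* 101^1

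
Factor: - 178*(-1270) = 226060 = 2^2*5^1*89^1*127^1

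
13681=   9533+4148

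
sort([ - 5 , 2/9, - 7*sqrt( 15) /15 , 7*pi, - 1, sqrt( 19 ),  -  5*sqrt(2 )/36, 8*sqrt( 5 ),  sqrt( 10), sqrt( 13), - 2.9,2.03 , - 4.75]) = [ - 5,  -  4.75, - 2.9,  -  7* sqrt(15)/15, - 1,-5*sqrt( 2 )/36, 2/9,  2.03,  sqrt( 10 ),  sqrt(13 ), sqrt( 19), 8*sqrt( 5), 7*pi ]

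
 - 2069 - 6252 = -8321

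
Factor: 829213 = 7^1*11^3 * 89^1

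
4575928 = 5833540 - 1257612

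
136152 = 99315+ 36837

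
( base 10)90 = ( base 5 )330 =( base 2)1011010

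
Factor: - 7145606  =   - 2^1 *13^1* 274831^1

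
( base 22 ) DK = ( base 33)99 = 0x132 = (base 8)462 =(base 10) 306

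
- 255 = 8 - 263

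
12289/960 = 12 + 769/960 = 12.80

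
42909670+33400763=76310433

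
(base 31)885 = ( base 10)7941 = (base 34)6tj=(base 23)F06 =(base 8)17405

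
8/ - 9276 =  - 2/2319 = - 0.00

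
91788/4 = 22947 = 22947.00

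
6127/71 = 6127/71 = 86.30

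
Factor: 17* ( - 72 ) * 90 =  - 110160 = - 2^4*3^4*5^1*17^1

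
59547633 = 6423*9271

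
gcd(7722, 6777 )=27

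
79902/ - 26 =  -  39951/13 = - 3073.15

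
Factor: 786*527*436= 2^3*3^1*17^1*31^1*109^1*131^1  =  180600792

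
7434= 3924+3510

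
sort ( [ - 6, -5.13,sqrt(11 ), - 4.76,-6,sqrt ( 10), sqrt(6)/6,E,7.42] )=[ - 6, - 6,- 5.13 , - 4.76 , sqrt( 6)/6,E,sqrt(10 ),sqrt( 11 ),7.42]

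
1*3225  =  3225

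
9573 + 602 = 10175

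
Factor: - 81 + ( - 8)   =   - 89 =-89^1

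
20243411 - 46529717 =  - 26286306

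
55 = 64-9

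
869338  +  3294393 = 4163731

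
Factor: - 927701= - 37^1*25073^1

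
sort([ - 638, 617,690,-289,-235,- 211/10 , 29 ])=[ - 638,-289,- 235, - 211/10,  29, 617,690 ] 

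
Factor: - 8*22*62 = - 2^5*11^1*31^1 = - 10912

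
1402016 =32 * 43813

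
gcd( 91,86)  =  1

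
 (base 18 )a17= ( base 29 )3PH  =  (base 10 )3265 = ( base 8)6301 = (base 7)12343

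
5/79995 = 1/15999= 0.00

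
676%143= 104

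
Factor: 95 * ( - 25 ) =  - 2375 = - 5^3 * 19^1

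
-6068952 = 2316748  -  8385700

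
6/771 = 2/257 = 0.01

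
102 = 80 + 22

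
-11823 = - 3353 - 8470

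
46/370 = 23/185 = 0.12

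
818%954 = 818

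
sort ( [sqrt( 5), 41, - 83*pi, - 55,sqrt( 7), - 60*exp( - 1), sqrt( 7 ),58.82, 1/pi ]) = [ - 83*pi,-55, - 60*exp( - 1 ), 1/pi, sqrt( 5),sqrt( 7 ),sqrt(7), 41, 58.82] 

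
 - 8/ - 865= 8/865= 0.01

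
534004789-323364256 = 210640533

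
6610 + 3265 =9875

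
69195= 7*9885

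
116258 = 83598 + 32660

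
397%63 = 19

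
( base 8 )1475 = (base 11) 694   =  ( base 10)829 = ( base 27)13J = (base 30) RJ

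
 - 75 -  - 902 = 827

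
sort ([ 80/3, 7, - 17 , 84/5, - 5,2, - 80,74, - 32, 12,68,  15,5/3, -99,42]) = [  -  99,  -  80, - 32, - 17, - 5, 5/3,2, 7, 12,15,84/5,80/3, 42,68,74 ] 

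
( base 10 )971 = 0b1111001011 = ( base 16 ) 3cb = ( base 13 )599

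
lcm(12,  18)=36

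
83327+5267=88594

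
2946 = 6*491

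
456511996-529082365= - 72570369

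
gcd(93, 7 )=1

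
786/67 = 786/67 = 11.73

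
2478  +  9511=11989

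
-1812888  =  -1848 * 981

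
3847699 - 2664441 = 1183258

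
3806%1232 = 110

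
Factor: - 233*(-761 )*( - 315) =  - 55853595 = -3^2*5^1*7^1*233^1*761^1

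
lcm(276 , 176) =12144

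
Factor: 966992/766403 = 2^4* 11^(-1)*13^1*19^( - 2)*193^( - 1) *4649^1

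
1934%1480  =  454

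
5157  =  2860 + 2297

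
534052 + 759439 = 1293491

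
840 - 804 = 36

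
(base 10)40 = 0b101000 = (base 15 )2A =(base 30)1a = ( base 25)1F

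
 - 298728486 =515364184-814092670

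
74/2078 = 37/1039 = 0.04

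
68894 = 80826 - 11932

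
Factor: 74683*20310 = 2^1*3^1*5^1*7^1*  47^1*227^1 * 677^1=1516811730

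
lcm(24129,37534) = 337806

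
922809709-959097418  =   - 36287709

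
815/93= 815/93 = 8.76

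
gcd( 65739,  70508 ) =1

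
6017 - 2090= 3927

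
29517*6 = 177102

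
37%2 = 1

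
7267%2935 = 1397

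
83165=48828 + 34337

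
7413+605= 8018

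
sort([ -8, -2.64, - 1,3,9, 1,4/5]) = [  -  8, - 2.64 , - 1 , 4/5 , 1,3,9]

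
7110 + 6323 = 13433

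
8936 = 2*4468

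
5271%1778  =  1715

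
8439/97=87 = 87.00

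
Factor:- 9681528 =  - 2^3*3^1*23^1*17539^1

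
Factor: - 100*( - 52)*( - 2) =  - 2^5*5^2*13^1=- 10400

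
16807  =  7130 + 9677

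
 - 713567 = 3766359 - 4479926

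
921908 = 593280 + 328628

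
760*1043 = 792680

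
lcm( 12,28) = 84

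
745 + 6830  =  7575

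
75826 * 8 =606608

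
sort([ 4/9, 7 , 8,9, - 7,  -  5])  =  [- 7,-5, 4/9  ,  7,8 , 9]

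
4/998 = 2/499 = 0.00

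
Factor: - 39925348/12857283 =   -  2^2*3^(  -  2)*457^1*21841^1*1428587^( - 1 )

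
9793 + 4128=13921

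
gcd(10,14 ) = 2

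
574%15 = 4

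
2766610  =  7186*385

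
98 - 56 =42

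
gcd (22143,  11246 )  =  1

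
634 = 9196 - 8562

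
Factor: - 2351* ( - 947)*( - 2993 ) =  - 6663606221=- 41^1*73^1*947^1*2351^1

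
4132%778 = 242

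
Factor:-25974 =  - 2^1*3^3 * 13^1*37^1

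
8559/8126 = 1 + 433/8126 = 1.05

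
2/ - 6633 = - 2/6633 =- 0.00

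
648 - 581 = 67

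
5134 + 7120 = 12254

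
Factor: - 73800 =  - 2^3*3^2 *5^2*41^1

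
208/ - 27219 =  - 208/27219 = - 0.01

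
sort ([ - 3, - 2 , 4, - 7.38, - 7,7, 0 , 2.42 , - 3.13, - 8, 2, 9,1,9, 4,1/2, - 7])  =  [ - 8, - 7.38, - 7 ,-7, - 3.13,-3, - 2,0,1/2,1,2,2.42,4,4, 7 , 9,  9 ]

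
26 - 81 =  - 55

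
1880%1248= 632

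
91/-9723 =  - 13/1389 = - 0.01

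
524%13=4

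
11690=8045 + 3645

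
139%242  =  139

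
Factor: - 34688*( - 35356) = 2^9*271^1*8839^1 = 1226428928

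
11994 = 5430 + 6564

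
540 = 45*12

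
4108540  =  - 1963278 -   -  6071818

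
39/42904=39/42904 = 0.00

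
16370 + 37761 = 54131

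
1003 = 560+443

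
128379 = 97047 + 31332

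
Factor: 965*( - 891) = -859815=- 3^4*5^1 * 11^1*193^1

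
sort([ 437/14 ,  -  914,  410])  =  [ - 914,437/14, 410 ]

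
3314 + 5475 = 8789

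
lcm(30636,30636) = 30636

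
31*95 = 2945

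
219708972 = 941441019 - 721732047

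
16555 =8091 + 8464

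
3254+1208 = 4462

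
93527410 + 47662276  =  141189686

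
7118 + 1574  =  8692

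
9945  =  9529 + 416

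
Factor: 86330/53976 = 2^(-2 )*3^(-1)*5^1*13^( - 1)*89^1*97^1*173^(-1 ) = 43165/26988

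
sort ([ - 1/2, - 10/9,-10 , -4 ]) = [ - 10,  -  4,- 10/9, - 1/2]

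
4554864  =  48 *94893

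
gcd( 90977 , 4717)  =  1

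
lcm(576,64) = 576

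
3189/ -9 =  - 355 + 2/3 = - 354.33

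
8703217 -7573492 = 1129725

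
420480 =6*70080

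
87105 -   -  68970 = 156075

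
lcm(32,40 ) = 160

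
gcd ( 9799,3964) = 1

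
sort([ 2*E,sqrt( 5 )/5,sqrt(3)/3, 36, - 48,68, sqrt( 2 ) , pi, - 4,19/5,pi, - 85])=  [- 85,- 48, - 4,  sqrt( 5) /5, sqrt( 3)/3,sqrt( 2),pi,pi, 19/5, 2*E,  36,68]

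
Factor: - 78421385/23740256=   -  2^( - 5 ) * 5^1*7^1*  373^1*6007^1*741883^( - 1)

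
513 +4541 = 5054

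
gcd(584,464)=8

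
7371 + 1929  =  9300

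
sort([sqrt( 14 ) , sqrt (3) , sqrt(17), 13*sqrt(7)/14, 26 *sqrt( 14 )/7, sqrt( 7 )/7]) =[sqrt(7)/7 , sqrt(3), 13*sqrt( 7) /14 , sqrt( 14) , sqrt( 17),  26  *sqrt (14)/7 ]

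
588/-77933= - 1+ 77345/77933 = - 0.01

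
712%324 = 64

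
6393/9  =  710 + 1/3 = 710.33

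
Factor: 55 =5^1 *11^1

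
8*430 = 3440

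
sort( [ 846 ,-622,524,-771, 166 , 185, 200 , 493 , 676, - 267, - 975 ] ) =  [ - 975, - 771 , - 622,-267,166, 185,  200,  493, 524 , 676 , 846 ]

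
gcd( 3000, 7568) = 8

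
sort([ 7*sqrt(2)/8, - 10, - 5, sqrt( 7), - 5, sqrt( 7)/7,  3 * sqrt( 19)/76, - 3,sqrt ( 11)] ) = [ - 10, - 5, - 5, - 3, 3*sqrt( 19)/76,  sqrt( 7)/7, 7*sqrt( 2)/8, sqrt(7), sqrt( 11)]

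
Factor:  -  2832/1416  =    -  2^1  =  - 2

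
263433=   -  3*( - 87811)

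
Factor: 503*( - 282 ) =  - 2^1*3^1  *  47^1*503^1 = - 141846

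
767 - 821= - 54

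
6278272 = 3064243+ 3214029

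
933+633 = 1566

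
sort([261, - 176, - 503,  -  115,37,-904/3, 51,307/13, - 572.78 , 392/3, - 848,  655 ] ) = [ - 848, - 572.78, - 503, - 904/3, - 176,  -  115,307/13, 37,51,392/3 , 261, 655] 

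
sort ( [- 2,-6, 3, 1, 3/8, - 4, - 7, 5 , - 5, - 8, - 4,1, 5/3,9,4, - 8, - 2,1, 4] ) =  [ - 8,-8, - 7, - 6 , - 5  ,  -  4, - 4, - 2,- 2, 3/8, 1,  1,  1, 5/3, 3,4, 4, 5,  9 ] 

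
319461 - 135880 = 183581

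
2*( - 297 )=  -  594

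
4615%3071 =1544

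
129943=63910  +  66033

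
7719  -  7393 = 326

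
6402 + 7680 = 14082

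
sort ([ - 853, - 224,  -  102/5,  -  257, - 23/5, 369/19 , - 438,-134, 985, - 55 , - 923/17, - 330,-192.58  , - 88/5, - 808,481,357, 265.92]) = [ - 853, - 808, - 438, - 330, - 257,-224, - 192.58 , - 134 , - 55, - 923/17, - 102/5, - 88/5, - 23/5,369/19, 265.92, 357, 481, 985]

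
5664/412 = 1416/103  =  13.75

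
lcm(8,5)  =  40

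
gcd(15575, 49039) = 89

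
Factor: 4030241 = 17^1*237073^1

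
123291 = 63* 1957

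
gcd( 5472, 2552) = 8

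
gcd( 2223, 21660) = 57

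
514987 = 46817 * 11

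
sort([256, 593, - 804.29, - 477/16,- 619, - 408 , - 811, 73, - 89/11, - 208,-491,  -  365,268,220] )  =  [-811, - 804.29,  -  619, - 491 , - 408, - 365  , - 208, - 477/16, - 89/11, 73, 220, 256,  268, 593]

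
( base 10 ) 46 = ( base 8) 56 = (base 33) 1D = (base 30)1g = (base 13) 37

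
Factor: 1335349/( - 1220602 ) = - 2^( - 1)*610301^(  -  1)*1335349^1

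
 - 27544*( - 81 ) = 2231064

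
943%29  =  15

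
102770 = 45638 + 57132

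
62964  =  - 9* (- 6996)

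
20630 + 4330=24960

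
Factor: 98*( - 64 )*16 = -2^11*7^2 = - 100352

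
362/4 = 181/2  =  90.50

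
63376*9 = 570384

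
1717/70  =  1717/70  =  24.53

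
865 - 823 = 42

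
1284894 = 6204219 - 4919325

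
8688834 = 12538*693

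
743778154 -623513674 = 120264480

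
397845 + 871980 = 1269825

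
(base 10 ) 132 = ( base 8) 204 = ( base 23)5H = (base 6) 340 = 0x84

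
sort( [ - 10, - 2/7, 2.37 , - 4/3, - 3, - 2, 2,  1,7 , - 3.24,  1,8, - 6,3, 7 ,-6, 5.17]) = [-10,  -  6,-6 , - 3.24, -3, - 2, - 4/3, - 2/7 , 1, 1,  2,2.37,3 , 5.17, 7 , 7, 8 ] 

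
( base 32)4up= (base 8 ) 11731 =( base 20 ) ce1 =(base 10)5081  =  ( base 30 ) 5JB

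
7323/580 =12+363/580  =  12.63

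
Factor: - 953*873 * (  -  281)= 233783289  =  3^2* 97^1*281^1*953^1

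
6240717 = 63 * 99059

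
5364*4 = 21456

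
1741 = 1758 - 17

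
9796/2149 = 9796/2149 = 4.56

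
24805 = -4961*(-5)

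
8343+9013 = 17356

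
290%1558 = 290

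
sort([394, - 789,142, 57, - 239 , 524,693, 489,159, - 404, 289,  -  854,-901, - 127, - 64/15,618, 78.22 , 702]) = [ - 901, - 854, - 789 , - 404,- 239,-127, - 64/15 , 57 , 78.22, 142, 159 , 289, 394, 489, 524,618 , 693,  702]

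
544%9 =4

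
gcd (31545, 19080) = 45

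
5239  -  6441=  - 1202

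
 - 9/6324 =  -3/2108 = - 0.00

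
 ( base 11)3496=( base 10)4582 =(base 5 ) 121312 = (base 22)9A6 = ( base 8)10746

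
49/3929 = 49/3929 = 0.01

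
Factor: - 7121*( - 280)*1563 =2^3*3^1*5^1*7^1*521^1*7121^1  =  3116434440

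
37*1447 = 53539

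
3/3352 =3/3352 = 0.00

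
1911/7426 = 1911/7426 = 0.26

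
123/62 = 1+61/62 = 1.98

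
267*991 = 264597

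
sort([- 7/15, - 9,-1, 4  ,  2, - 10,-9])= [  -  10, - 9, - 9,  -  1, - 7/15,2,4]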